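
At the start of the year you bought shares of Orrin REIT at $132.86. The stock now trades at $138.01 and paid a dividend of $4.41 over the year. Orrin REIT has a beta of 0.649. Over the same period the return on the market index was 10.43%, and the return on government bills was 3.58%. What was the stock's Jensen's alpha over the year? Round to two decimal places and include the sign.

-0.83%

Realised HPR = (P1 + D1 − P0) / P0 = (138.01 + 4.41 − 132.86) / 132.86 = 9.56 / 132.86 = 7.1955%
MRP = 10.43% − 3.58% = 6.85%
CAPM required = R_f + β·MRP = 3.58% + 0.649 × 6.85% = 8.02565%
α = realised − required = 7.1955% − 8.02565% = -0.83%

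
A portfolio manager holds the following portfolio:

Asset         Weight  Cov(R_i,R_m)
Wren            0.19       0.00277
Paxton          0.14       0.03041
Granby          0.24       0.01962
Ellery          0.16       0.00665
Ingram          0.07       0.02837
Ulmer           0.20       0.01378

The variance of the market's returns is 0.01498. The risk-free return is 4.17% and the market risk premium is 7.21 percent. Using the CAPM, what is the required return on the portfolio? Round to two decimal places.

β_Wren = 0.00277 / 0.01498 = 0.1849
β_Paxton = 0.03041 / 0.01498 = 2.0300
β_Granby = 0.01962 / 0.01498 = 1.3097
β_Ellery = 0.00665 / 0.01498 = 0.4439
β_Ingram = 0.02837 / 0.01498 = 1.8939
β_Ulmer = 0.01378 / 0.01498 = 0.9199
β_P = Σ w_i β_i = 0.19×0.1849 + 0.14×2.0300 + 0.24×1.3097 + 0.16×0.4439 + 0.07×1.8939 + 0.20×0.9199 = 1.0212
E(R_P) = R_f + β_P × MRP = 4.17% + 1.0212 × 7.21% = 11.53%

11.53%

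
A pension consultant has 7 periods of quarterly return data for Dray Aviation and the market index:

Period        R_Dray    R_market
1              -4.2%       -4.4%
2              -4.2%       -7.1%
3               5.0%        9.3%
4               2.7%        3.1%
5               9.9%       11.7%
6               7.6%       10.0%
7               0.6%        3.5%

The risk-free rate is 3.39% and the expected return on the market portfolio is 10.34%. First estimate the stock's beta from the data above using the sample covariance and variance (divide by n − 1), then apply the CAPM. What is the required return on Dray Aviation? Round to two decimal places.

8.47%

Mean R_i = (-4.2 − 4.2 + 5.0 + 2.7 + 9.9 + 7.6 + 0.6) / 7 = 2.4857%
Mean R_m = (-4.4 − 7.1 + 9.3 + 3.1 + 11.7 + 10.0 + 3.5) / 7 = 3.7286%
Σ(R_i − R̄_i)(R_m − R̄_m) = 232.2229  ⇒  Cov = 232.2229 / 6 = 38.7038
Σ(R_m − R̄_m)² = 317.6943  ⇒  Var(R_m) = 317.6943 / 6 = 52.9491
β = Cov / Var(R_m) = 38.7038 / 52.9491 = 0.7310
MRP = 10.34% − 3.39% = 6.95%
E(R) = R_f + β × MRP = 3.39% + 0.7310 × 6.95% = 8.47%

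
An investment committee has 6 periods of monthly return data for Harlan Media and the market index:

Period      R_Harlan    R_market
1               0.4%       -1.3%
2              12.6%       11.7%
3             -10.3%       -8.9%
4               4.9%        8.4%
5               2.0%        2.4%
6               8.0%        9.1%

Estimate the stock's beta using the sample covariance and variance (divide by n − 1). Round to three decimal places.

0.980

Mean R_i = (0.4 + 12.6 − 10.3 + 4.9 + 2.0 + 8.0) / 6 = 2.9333%
Mean R_m = (-1.3 + 11.7 − 8.9 + 8.4 + 2.4 + 9.1) / 6 = 3.5667%
Σ(R_i − R̄_i)(R_m − R̄_m) = 294.5567  ⇒  Cov = 294.5567 / 5 = 58.9113
Σ(R_m − R̄_m)² = 300.5933  ⇒  Var(R_m) = 300.5933 / 5 = 60.1187
β = Cov / Var(R_m) = 58.9113 / 60.1187 = 0.9799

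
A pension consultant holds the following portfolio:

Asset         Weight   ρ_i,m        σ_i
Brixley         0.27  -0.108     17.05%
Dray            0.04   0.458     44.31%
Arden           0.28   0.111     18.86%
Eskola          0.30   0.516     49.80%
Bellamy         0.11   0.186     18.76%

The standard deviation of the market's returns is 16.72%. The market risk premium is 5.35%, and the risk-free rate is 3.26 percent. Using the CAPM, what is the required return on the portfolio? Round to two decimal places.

β_Brixley = -0.108 × 17.05% / 16.72% = -0.1101
β_Dray = 0.458 × 44.31% / 16.72% = 1.2138
β_Arden = 0.111 × 18.86% / 16.72% = 0.1252
β_Eskola = 0.516 × 49.80% / 16.72% = 1.5369
β_Bellamy = 0.186 × 18.76% / 16.72% = 0.2087
β_P = Σ w_i β_i = 0.27×-0.1101 + 0.04×1.2138 + 0.28×0.1252 + 0.30×1.5369 + 0.11×0.2087 = 0.5379
E(R_P) = R_f + β_P × MRP = 3.26% + 0.5379 × 5.35% = 6.14%

6.14%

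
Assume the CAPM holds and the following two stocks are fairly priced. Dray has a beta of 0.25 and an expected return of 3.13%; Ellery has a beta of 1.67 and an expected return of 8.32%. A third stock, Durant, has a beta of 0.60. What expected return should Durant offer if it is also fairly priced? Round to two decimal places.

4.41%

MRP (SML slope) = (8.32% − 3.13%) / (1.67 − 0.25) = 5.19% / 1.42 = 3.6549%
R_f (intercept) = 3.13% − 0.25 × 3.6549% = 2.2163%
E(R_Durant) = R_f + β × MRP = 2.2163% + 0.60 × 3.6549% = 4.41%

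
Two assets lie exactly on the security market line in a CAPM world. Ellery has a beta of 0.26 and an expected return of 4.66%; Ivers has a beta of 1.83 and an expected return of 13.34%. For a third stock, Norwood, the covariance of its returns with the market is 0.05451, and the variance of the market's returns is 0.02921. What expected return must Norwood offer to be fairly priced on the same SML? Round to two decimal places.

13.54%

MRP = (13.34% − 4.66%) / (1.83 − 0.26) = 5.5287%
R_f = 4.66% − 0.26 × 5.5287% = 3.2225%
β_Norwood = Cov / Var(R_m) = 0.05451 / 0.02921 = 1.8661
E(R_Norwood) = R_f + β × MRP = 3.2225% + 1.8661 × 5.5287% = 13.54%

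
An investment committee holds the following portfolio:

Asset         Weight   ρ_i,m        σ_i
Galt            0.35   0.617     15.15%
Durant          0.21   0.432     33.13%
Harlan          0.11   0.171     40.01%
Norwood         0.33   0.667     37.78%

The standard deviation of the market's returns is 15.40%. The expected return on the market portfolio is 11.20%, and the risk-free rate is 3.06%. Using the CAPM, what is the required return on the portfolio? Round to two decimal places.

β_Galt = 0.617 × 15.15% / 15.40% = 0.6070
β_Durant = 0.432 × 33.13% / 15.40% = 0.9294
β_Harlan = 0.171 × 40.01% / 15.40% = 0.4443
β_Norwood = 0.667 × 37.78% / 15.40% = 1.6363
β_P = Σ w_i β_i = 0.35×0.6070 + 0.21×0.9294 + 0.11×0.4443 + 0.33×1.6363 = 0.9965
MRP = 11.20% − 3.06% = 8.14%
E(R_P) = R_f + β_P × MRP = 3.06% + 0.9965 × 8.14% = 11.17%

11.17%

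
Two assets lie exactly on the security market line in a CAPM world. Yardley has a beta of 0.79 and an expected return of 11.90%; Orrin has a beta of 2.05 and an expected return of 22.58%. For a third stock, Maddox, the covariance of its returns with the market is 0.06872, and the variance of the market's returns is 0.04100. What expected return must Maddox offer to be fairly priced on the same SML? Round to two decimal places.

19.41%

MRP = (22.58% − 11.90%) / (2.05 − 0.79) = 8.4762%
R_f = 11.90% − 0.79 × 8.4762% = 5.2038%
β_Maddox = Cov / Var(R_m) = 0.06872 / 0.04100 = 1.6761
E(R_Maddox) = R_f + β × MRP = 5.2038% + 1.6761 × 8.4762% = 19.41%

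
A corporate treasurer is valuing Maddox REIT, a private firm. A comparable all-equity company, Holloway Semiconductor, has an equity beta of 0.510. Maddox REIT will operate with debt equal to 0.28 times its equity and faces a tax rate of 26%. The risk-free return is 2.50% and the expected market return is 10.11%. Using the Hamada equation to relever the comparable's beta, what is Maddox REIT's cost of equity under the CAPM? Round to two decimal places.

7.19%

β_L = β_U × [1 + (1 − t)(D/E)] = 0.510 × [1 + (1 − 0.26) × 0.28]
    = 0.510 × [1 + 0.74 × 0.28] = 0.510 × 1.2072 = 0.6157
MRP = 10.11% − 2.50% = 7.61%
E(R) = R_f + β_L × MRP = 2.50% + 0.6157 × 7.61% = 7.19%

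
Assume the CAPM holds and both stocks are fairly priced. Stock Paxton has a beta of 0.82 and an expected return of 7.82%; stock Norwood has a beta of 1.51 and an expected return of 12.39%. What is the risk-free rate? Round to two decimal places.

Both satisfy E(R) = R_f + β·MRP, so the slope of the SML is
MRP = (12.39% − 7.82%) / (1.51 − 0.82) = 4.57% / 0.69 = 6.6232%
R_f = E(R_Paxton) − β_Paxton·MRP = 7.82% − 0.82 × 6.6232% = 2.3890%

2.39%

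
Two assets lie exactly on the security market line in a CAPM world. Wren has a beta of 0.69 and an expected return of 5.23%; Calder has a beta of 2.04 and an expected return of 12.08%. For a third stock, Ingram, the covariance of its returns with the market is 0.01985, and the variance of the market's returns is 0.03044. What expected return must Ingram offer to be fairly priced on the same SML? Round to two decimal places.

5.04%

MRP = (12.08% − 5.23%) / (2.04 − 0.69) = 5.0741%
R_f = 5.23% − 0.69 × 5.0741% = 1.7289%
β_Ingram = Cov / Var(R_m) = 0.01985 / 0.03044 = 0.6521
E(R_Ingram) = R_f + β × MRP = 1.7289% + 0.6521 × 5.0741% = 5.04%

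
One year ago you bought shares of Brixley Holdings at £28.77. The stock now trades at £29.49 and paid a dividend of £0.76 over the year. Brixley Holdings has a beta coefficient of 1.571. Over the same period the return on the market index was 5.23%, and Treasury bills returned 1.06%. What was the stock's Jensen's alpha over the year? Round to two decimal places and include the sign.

Realised HPR = (P1 + D1 − P0) / P0 = (29.49 + 0.76 − 28.77) / 28.77 = 1.48 / 28.77 = 5.1442%
MRP = 5.23% − 1.06% = 4.17%
CAPM required = R_f + β·MRP = 1.06% + 1.571 × 4.17% = 7.61107%
α = realised − required = 5.1442% − 7.61107% = -2.47%

-2.47%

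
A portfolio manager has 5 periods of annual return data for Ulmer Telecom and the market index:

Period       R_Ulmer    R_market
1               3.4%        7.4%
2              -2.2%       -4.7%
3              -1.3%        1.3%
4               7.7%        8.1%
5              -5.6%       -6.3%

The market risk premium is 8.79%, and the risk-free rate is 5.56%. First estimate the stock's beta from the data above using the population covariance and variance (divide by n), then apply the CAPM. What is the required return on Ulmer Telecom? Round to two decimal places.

Mean R_i = (3.4 − 2.2 − 1.3 + 7.7 − 5.6) / 5 = 0.4000%
Mean R_m = (7.4 − 4.7 + 1.3 + 8.1 − 6.3) / 5 = 1.1600%
Σ(R_i − R̄_i)(R_m − R̄_m) = 129.1400  ⇒  Cov = 129.1400 / 5 = 25.8280
Σ(R_m − R̄_m)² = 177.1120  ⇒  Var(R_m) = 177.1120 / 5 = 35.4224
β = Cov / Var(R_m) = 25.8280 / 35.4224 = 0.7291
E(R) = R_f + β × MRP = 5.56% + 0.7291 × 8.79% = 11.97%

11.97%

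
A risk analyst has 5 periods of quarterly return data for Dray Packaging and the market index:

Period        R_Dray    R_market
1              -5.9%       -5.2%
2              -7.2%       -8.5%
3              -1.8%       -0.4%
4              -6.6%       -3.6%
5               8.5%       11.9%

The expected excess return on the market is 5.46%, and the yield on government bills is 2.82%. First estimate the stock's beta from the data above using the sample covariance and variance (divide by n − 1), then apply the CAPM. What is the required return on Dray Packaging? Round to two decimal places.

Mean R_i = (-5.9 − 7.2 − 1.8 − 6.6 + 8.5) / 5 = -2.6000%
Mean R_m = (-5.2 − 8.5 − 0.4 − 3.6 + 11.9) / 5 = -1.1600%
Σ(R_i − R̄_i)(R_m − R̄_m) = 202.4300  ⇒  Cov = 202.4300 / 4 = 50.6075
Σ(R_m − R̄_m)² = 247.2920  ⇒  Var(R_m) = 247.2920 / 4 = 61.8230
β = Cov / Var(R_m) = 50.6075 / 61.8230 = 0.8186
E(R) = R_f + β × MRP = 2.82% + 0.8186 × 5.46% = 7.29%

7.29%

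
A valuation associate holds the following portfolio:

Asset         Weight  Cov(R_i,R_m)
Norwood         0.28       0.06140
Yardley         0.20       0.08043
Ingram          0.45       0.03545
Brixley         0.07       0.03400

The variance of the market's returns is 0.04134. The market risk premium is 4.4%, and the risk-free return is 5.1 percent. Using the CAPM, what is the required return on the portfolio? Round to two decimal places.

β_Norwood = 0.06140 / 0.04134 = 1.4852
β_Yardley = 0.08043 / 0.04134 = 1.9456
β_Ingram = 0.03545 / 0.04134 = 0.8575
β_Brixley = 0.03400 / 0.04134 = 0.8224
β_P = Σ w_i β_i = 0.28×1.4852 + 0.20×1.9456 + 0.45×0.8575 + 0.07×0.8224 = 1.2484
E(R_P) = R_f + β_P × MRP = 5.1% + 1.2484 × 4.4% = 10.59%

10.59%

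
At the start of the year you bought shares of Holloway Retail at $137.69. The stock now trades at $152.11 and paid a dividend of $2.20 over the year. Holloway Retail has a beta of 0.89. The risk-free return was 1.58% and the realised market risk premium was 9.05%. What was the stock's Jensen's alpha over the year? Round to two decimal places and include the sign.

Realised HPR = (P1 + D1 − P0) / P0 = (152.11 + 2.20 − 137.69) / 137.69 = 16.62 / 137.69 = 12.0706%
CAPM required = R_f + β·MRP = 1.58% + 0.89 × 9.05% = 9.6345%
α = realised − required = 12.0706% − 9.6345% = +2.44%

+2.44%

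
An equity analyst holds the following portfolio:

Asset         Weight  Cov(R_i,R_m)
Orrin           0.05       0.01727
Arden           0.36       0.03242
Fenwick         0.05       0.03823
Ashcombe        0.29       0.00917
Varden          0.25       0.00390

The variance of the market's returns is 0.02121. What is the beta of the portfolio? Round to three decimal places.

0.852

β_Orrin = 0.01727 / 0.02121 = 0.8142
β_Arden = 0.03242 / 0.02121 = 1.5285
β_Fenwick = 0.03823 / 0.02121 = 1.8025
β_Ashcombe = 0.00917 / 0.02121 = 0.4323
β_Varden = 0.00390 / 0.02121 = 0.1839
β_P = Σ w_i β_i = 0.05×0.8142 + 0.36×1.5285 + 0.05×1.8025 + 0.29×0.4323 + 0.25×0.1839 = 0.8524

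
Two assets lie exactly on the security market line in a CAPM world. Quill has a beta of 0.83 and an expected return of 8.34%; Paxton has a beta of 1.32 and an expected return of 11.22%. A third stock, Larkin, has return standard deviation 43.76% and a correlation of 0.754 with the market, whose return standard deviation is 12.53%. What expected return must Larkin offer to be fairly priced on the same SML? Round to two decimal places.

MRP = (11.22% − 8.34%) / (1.32 − 0.83) = 5.8776%
R_f = 8.34% − 0.83 × 5.8776% = 3.4616%
β_Larkin = ρ·σ_i/σ_m = 0.754 × 43.76 / 12.53 = 2.6333
E(R_Larkin) = R_f + β × MRP = 3.4616% + 2.6333 × 5.8776% = 18.94%

18.94%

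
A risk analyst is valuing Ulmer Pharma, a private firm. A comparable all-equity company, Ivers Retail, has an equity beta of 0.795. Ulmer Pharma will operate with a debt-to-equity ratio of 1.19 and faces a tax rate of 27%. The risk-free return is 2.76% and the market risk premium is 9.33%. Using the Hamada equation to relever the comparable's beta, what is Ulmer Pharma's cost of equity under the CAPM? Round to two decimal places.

16.62%

β_L = β_U × [1 + (1 − t)(D/E)] = 0.795 × [1 + (1 − 0.27) × 1.19]
    = 0.795 × [1 + 0.73 × 1.19] = 0.795 × 1.8687 = 1.4856
E(R) = R_f + β_L × MRP = 2.76% + 1.4856 × 9.33% = 16.62%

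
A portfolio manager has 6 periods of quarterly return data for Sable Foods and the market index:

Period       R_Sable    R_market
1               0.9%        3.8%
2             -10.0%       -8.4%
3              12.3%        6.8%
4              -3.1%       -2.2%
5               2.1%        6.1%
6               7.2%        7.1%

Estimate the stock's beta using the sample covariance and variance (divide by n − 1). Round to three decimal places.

1.136

Mean R_i = (0.9 − 10.0 + 12.3 − 3.1 + 2.1 + 7.2) / 6 = 1.5667%
Mean R_m = (3.8 − 8.4 + 6.8 − 2.2 + 6.1 + 7.1) / 6 = 2.2000%
Σ(R_i − R̄_i)(R_m − R̄_m) = 221.1300  ⇒  Cov = 221.1300 / 5 = 44.2260
Σ(R_m − R̄_m)² = 194.6600  ⇒  Var(R_m) = 194.6600 / 5 = 38.9320
β = Cov / Var(R_m) = 44.2260 / 38.9320 = 1.1360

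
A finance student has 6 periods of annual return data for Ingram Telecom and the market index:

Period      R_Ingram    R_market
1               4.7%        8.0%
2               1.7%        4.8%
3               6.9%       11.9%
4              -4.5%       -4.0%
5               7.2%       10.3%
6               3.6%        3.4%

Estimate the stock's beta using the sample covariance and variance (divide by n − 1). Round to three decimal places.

0.726

Mean R_i = (4.7 + 1.7 + 6.9 − 4.5 + 7.2 + 3.6) / 6 = 3.2667%
Mean R_m = (8.0 + 4.8 + 11.9 − 4.0 + 10.3 + 3.4) / 6 = 5.7333%
Σ(R_i − R̄_i)(R_m − R̄_m) = 119.8967  ⇒  Cov = 119.8967 / 5 = 23.9793
Σ(R_m − R̄_m)² = 165.0733  ⇒  Var(R_m) = 165.0733 / 5 = 33.0147
β = Cov / Var(R_m) = 23.9793 / 33.0147 = 0.7263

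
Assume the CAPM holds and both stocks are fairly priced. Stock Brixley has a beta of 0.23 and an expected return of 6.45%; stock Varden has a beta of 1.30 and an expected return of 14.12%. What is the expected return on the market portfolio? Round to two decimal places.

11.97%

Both satisfy E(R) = R_f + β·MRP, so the slope of the SML is
MRP = (14.12% − 6.45%) / (1.30 − 0.23) = 7.67% / 1.07 = 7.1682%
R_f = E(R_Brixley) − β_Brixley·MRP = 6.45% − 0.23 × 7.1682% = 4.8013%
E(R_m) = R_f + MRP = 4.8013% + 7.1682% = 11.97%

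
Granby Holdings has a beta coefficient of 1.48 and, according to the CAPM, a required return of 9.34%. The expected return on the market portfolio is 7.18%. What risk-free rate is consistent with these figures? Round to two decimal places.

E(R) = R_f + β(E(R_m) − R_f) = R_f(1 − β) + β·E(R_m)
9.34% = R_f × (1 − 1.48) + 1.48 × 7.18%
9.34% = R_f × -0.48 + 10.6264%
R_f = (9.34% − 10.6264%) / -0.48 = 2.68%

2.68%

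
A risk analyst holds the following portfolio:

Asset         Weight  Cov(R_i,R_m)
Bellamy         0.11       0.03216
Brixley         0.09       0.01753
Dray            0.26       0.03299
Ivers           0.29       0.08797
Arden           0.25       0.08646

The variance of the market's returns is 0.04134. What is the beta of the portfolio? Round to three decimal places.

β_Bellamy = 0.03216 / 0.04134 = 0.7779
β_Brixley = 0.01753 / 0.04134 = 0.4240
β_Dray = 0.03299 / 0.04134 = 0.7980
β_Ivers = 0.08797 / 0.04134 = 2.1280
β_Arden = 0.08646 / 0.04134 = 2.0914
β_P = Σ w_i β_i = 0.11×0.7779 + 0.09×0.4240 + 0.26×0.7980 + 0.29×2.1280 + 0.25×2.0914 = 1.4712

1.471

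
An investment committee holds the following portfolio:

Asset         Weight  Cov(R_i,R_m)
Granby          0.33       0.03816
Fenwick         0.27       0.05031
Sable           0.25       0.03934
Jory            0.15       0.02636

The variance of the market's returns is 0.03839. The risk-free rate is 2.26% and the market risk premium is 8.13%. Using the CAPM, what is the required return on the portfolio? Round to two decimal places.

β_Granby = 0.03816 / 0.03839 = 0.9940
β_Fenwick = 0.05031 / 0.03839 = 1.3105
β_Sable = 0.03934 / 0.03839 = 1.0247
β_Jory = 0.02636 / 0.03839 = 0.6866
β_P = Σ w_i β_i = 0.33×0.9940 + 0.27×1.3105 + 0.25×1.0247 + 0.15×0.6866 = 1.0410
E(R_P) = R_f + β_P × MRP = 2.26% + 1.0410 × 8.13% = 10.72%

10.72%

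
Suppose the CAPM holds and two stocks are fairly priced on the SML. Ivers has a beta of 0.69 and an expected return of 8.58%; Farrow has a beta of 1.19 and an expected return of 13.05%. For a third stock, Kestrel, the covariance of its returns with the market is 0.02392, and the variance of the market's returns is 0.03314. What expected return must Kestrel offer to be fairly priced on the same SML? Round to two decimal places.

8.86%

MRP = (13.05% − 8.58%) / (1.19 − 0.69) = 8.9400%
R_f = 8.58% − 0.69 × 8.9400% = 2.4114%
β_Kestrel = Cov / Var(R_m) = 0.02392 / 0.03314 = 0.7218
E(R_Kestrel) = R_f + β × MRP = 2.4114% + 0.7218 × 8.9400% = 8.86%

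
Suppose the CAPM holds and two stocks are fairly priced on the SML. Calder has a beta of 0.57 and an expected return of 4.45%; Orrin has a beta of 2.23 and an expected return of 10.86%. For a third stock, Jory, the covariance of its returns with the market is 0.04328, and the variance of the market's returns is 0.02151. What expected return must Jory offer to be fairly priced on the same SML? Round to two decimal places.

10.02%

MRP = (10.86% − 4.45%) / (2.23 − 0.57) = 3.8614%
R_f = 4.45% − 0.57 × 3.8614% = 2.2490%
β_Jory = Cov / Var(R_m) = 0.04328 / 0.02151 = 2.0121
E(R_Jory) = R_f + β × MRP = 2.2490% + 2.0121 × 3.8614% = 10.02%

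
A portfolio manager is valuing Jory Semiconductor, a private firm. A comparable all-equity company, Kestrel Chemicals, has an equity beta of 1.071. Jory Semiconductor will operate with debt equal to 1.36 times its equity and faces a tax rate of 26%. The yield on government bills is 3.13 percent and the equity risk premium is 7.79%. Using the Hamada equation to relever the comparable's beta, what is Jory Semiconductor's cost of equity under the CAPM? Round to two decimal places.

19.87%

β_L = β_U × [1 + (1 − t)(D/E)] = 1.071 × [1 + (1 − 0.26) × 1.36]
    = 1.071 × [1 + 0.74 × 1.36] = 1.071 × 2.0064 = 2.1489
E(R) = R_f + β_L × MRP = 3.13% + 2.1489 × 7.79% = 19.87%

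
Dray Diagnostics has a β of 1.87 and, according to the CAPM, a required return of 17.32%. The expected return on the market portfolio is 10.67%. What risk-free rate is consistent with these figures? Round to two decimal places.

3.03%

E(R) = R_f + β(E(R_m) − R_f) = R_f(1 − β) + β·E(R_m)
17.32% = R_f × (1 − 1.87) + 1.87 × 10.67%
17.32% = R_f × -0.87 + 19.9529%
R_f = (17.32% − 19.9529%) / -0.87 = 3.03%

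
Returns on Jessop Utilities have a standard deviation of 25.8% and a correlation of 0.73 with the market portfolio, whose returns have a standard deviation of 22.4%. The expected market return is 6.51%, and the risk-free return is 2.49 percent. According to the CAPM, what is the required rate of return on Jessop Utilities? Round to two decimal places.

β = ρ × σ_i / σ_m = 0.73 × 25.8% / 22.4% = 0.8408
MRP = 6.51% − 2.49% = 4.02%
E(R) = 2.49% + 0.8408 × 4.02% = 5.87%

5.87%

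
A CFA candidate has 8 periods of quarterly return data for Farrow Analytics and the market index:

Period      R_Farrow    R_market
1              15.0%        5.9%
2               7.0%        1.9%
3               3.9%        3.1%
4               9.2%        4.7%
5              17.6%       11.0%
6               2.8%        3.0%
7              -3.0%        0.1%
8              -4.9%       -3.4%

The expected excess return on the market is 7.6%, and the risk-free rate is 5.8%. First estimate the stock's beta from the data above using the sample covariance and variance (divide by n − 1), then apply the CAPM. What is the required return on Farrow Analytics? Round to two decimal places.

Mean R_i = (15.0 + 7.0 + 3.9 + 9.2 + 17.6 + 2.8 − 3.0 − 4.9) / 8 = 5.9500%
Mean R_m = (5.9 + 1.9 + 3.1 + 4.7 + 11.0 + 3.0 + 0.1 − 3.4) / 8 = 3.2875%
Σ(R_i − R̄_i)(R_m − R̄_m) = 219.0050  ⇒  Cov = 219.0050 / 7 = 31.2864
Σ(R_m − R̄_m)² = 125.2288  ⇒  Var(R_m) = 125.2288 / 7 = 17.8898
β = Cov / Var(R_m) = 31.2864 / 17.8898 = 1.7488
E(R) = R_f + β × MRP = 5.8% + 1.7488 × 7.6% = 19.09%

19.09%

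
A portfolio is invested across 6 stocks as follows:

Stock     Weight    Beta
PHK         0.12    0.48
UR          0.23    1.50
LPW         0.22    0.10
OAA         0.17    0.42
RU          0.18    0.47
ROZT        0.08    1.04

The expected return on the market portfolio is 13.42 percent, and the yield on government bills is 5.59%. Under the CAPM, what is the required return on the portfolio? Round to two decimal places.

β_P = Σ w_i β_i = 0.12×0.48 + 0.23×1.50 + 0.22×0.10 + 0.17×0.42 + 0.18×0.47 + 0.08×1.04 = 0.6638
MRP = 13.42% − 5.59% = 7.83%
E(R_P) = R_f + β_P × MRP = 5.59% + 0.6638 × 7.83% = 10.79%

10.79%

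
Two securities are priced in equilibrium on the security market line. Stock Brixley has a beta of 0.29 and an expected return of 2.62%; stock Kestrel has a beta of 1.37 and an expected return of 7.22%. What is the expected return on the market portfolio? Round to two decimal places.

Both satisfy E(R) = R_f + β·MRP, so the slope of the SML is
MRP = (7.22% − 2.62%) / (1.37 − 0.29) = 4.60% / 1.08 = 4.2593%
R_f = E(R_Brixley) − β_Brixley·MRP = 2.62% − 0.29 × 4.2593% = 1.3848%
E(R_m) = R_f + MRP = 1.3848% + 4.2593% = 5.64%

5.64%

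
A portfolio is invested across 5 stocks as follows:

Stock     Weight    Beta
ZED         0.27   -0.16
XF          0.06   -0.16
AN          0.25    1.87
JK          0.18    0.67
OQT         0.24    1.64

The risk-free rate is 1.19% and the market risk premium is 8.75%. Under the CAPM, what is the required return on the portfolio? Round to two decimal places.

9.32%

β_P = Σ w_i β_i = 0.27×-0.16 + 0.06×-0.16 + 0.25×1.87 + 0.18×0.67 + 0.24×1.64 = 0.9289
E(R_P) = R_f + β_P × MRP = 1.19% + 0.9289 × 8.75% = 9.32%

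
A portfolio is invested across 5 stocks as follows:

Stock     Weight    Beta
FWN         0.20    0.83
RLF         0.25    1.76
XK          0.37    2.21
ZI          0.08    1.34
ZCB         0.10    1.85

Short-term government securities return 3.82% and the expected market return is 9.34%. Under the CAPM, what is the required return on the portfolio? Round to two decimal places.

β_P = Σ w_i β_i = 0.20×0.83 + 0.25×1.76 + 0.37×2.21 + 0.08×1.34 + 0.10×1.85 = 1.7159
MRP = 9.34% − 3.82% = 5.52%
E(R_P) = R_f + β_P × MRP = 3.82% + 1.7159 × 5.52% = 13.29%

13.29%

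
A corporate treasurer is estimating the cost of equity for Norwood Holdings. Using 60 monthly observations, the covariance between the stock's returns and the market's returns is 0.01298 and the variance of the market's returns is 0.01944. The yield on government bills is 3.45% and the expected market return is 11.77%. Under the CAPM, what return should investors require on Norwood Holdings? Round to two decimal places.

9.01%

β = Cov(R_i, R_m) / Var(R_m) = 0.01298 / 0.01944 = 0.6677
MRP = 11.77% − 3.45% = 8.32%
E(R) = R_f + β × MRP = 3.45% + 0.6677 × 8.32% = 9.01%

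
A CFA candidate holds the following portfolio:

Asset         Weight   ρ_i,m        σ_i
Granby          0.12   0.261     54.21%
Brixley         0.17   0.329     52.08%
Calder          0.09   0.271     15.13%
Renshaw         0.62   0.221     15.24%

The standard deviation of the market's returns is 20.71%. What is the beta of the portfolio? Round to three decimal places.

0.341

β_Granby = 0.261 × 54.21% / 20.71% = 0.6832
β_Brixley = 0.329 × 52.08% / 20.71% = 0.8273
β_Calder = 0.271 × 15.13% / 20.71% = 0.1980
β_Renshaw = 0.221 × 15.24% / 20.71% = 0.1626
β_P = Σ w_i β_i = 0.12×0.6832 + 0.17×0.8273 + 0.09×0.1980 + 0.62×0.1626 = 0.3413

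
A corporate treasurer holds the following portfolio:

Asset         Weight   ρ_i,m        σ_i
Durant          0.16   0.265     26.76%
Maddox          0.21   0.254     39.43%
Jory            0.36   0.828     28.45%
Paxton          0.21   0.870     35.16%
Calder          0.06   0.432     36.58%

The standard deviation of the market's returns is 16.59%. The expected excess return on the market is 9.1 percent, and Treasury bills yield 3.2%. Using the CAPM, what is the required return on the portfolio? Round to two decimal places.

β_Durant = 0.265 × 26.76% / 16.59% = 0.4275
β_Maddox = 0.254 × 39.43% / 16.59% = 0.6037
β_Jory = 0.828 × 28.45% / 16.59% = 1.4199
β_Paxton = 0.870 × 35.16% / 16.59% = 1.8438
β_Calder = 0.432 × 36.58% / 16.59% = 0.9525
β_P = Σ w_i β_i = 0.16×0.4275 + 0.21×0.6037 + 0.36×1.4199 + 0.21×1.8438 + 0.06×0.9525 = 1.1507
E(R_P) = R_f + β_P × MRP = 3.2% + 1.1507 × 9.1% = 13.67%

13.67%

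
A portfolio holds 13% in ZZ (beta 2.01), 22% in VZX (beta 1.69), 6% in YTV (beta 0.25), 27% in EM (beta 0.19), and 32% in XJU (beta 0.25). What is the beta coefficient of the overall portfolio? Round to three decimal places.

0.779

β_P = Σ w_i β_i = 0.13×2.01 + 0.22×1.69 + 0.06×0.25 + 0.27×0.19 + 0.32×0.25 = 0.7794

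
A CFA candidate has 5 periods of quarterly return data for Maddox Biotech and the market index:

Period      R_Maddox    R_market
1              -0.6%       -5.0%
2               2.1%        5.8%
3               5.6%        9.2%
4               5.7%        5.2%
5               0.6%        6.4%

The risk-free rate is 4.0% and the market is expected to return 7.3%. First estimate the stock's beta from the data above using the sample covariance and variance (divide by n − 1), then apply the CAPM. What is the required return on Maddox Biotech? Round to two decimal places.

Mean R_i = (-0.6 + 2.1 + 5.6 + 5.7 + 0.6) / 5 = 2.6800%
Mean R_m = (-5.0 + 5.8 + 9.2 + 5.2 + 6.4) / 5 = 4.3200%
Σ(R_i − R̄_i)(R_m − R̄_m) = 42.2920  ⇒  Cov = 42.2920 / 4 = 10.5730
Σ(R_m − R̄_m)² = 117.9680  ⇒  Var(R_m) = 117.9680 / 4 = 29.4920
β = Cov / Var(R_m) = 10.5730 / 29.4920 = 0.3585
MRP = 7.3% − 4.0% = 3.30%
E(R) = R_f + β × MRP = 4.0% + 0.3585 × 3.3% = 5.18%

5.18%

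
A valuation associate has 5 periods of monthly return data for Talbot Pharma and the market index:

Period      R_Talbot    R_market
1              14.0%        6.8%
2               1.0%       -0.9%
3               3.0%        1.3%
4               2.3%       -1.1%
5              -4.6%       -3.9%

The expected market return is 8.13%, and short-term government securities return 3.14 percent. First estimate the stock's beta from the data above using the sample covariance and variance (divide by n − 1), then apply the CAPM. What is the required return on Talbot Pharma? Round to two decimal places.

11.43%

Mean R_i = (14.0 + 1.0 + 3.0 + 2.3 − 4.6) / 5 = 3.1400%
Mean R_m = (6.8 − 0.9 + 1.3 − 1.1 − 3.9) / 5 = 0.4400%
Σ(R_i − R̄_i)(R_m − R̄_m) = 106.7020  ⇒  Cov = 106.7020 / 4 = 26.6755
Σ(R_m − R̄_m)² = 64.1920  ⇒  Var(R_m) = 64.1920 / 4 = 16.0480
β = Cov / Var(R_m) = 26.6755 / 16.0480 = 1.6622
MRP = 8.13% − 3.14% = 4.99%
E(R) = R_f + β × MRP = 3.14% + 1.6622 × 4.99% = 11.43%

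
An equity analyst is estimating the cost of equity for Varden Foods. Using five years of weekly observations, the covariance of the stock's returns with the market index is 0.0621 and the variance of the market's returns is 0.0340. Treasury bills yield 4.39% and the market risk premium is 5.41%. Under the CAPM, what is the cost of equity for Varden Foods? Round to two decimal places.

14.27%

β = Cov(R_i, R_m) / Var(R_m) = 0.0621 / 0.0340 = 1.8265
E(R) = R_f + β × MRP = 4.39% + 1.8265 × 5.41% = 14.27%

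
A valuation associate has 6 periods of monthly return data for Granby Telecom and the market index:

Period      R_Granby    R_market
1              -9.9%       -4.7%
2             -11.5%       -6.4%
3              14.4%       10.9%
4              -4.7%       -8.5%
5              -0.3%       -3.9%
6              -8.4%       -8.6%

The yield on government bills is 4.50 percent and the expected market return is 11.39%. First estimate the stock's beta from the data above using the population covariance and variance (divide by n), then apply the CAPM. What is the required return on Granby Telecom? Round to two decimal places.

12.67%

Mean R_i = (-9.9 − 11.5 + 14.4 − 4.7 − 0.3 − 8.4) / 6 = -3.4000%
Mean R_m = (-4.7 − 6.4 + 10.9 − 8.5 − 3.9 − 8.6) / 6 = -3.5333%
Σ(R_i − R̄_i)(R_m − R̄_m) = 318.3700  ⇒  Cov = 318.3700 / 6 = 53.0617
Σ(R_m − R̄_m)² = 268.3733  ⇒  Var(R_m) = 268.3733 / 6 = 44.7289
β = Cov / Var(R_m) = 53.0617 / 44.7289 = 1.1863
MRP = 11.39% − 4.50% = 6.89%
E(R) = R_f + β × MRP = 4.50% + 1.1863 × 6.89% = 12.67%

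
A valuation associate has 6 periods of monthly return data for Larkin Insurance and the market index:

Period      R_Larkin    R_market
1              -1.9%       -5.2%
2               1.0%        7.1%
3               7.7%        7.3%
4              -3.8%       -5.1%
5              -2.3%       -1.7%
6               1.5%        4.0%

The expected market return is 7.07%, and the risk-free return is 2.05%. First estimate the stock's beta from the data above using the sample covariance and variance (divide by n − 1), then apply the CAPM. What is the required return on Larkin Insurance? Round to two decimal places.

5.03%

Mean R_i = (-1.9 + 1.0 + 7.7 − 3.8 − 2.3 + 1.5) / 6 = 0.3667%
Mean R_m = (-5.2 + 7.1 + 7.3 − 5.1 − 1.7 + 4.0) / 6 = 1.0667%
Σ(R_i − R̄_i)(R_m − R̄_m) = 100.1333  ⇒  Cov = 100.1333 / 5 = 20.0267
Σ(R_m − R̄_m)² = 168.8133  ⇒  Var(R_m) = 168.8133 / 5 = 33.7627
β = Cov / Var(R_m) = 20.0267 / 33.7627 = 0.5932
MRP = 7.07% − 2.05% = 5.02%
E(R) = R_f + β × MRP = 2.05% + 0.5932 × 5.02% = 5.03%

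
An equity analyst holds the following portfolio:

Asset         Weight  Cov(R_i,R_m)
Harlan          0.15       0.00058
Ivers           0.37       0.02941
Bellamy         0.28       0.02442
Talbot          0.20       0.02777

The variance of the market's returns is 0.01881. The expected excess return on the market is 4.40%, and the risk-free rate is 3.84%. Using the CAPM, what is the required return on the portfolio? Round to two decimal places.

9.30%

β_Harlan = 0.00058 / 0.01881 = 0.0308
β_Ivers = 0.02941 / 0.01881 = 1.5635
β_Bellamy = 0.02442 / 0.01881 = 1.2982
β_Talbot = 0.02777 / 0.01881 = 1.4763
β_P = Σ w_i β_i = 0.15×0.0308 + 0.37×1.5635 + 0.28×1.2982 + 0.20×1.4763 = 1.2419
E(R_P) = R_f + β_P × MRP = 3.84% + 1.2419 × 4.40% = 9.30%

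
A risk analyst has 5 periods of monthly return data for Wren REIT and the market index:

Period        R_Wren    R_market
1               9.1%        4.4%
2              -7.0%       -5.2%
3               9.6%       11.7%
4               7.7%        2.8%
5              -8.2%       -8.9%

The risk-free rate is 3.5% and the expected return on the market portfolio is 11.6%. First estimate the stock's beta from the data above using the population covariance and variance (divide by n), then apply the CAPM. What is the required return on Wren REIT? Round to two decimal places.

Mean R_i = (9.1 − 7.0 + 9.6 + 7.7 − 8.2) / 5 = 2.2400%
Mean R_m = (4.4 − 5.2 + 11.7 + 2.8 − 8.9) / 5 = 0.9600%
Σ(R_i − R̄_i)(R_m − R̄_m) = 272.5480  ⇒  Cov = 272.5480 / 5 = 54.5096
Σ(R_m − R̄_m)² = 265.7320  ⇒  Var(R_m) = 265.7320 / 5 = 53.1464
β = Cov / Var(R_m) = 54.5096 / 53.1464 = 1.0256
MRP = 11.6% − 3.5% = 8.10%
E(R) = R_f + β × MRP = 3.5% + 1.0256 × 8.1% = 11.81%

11.81%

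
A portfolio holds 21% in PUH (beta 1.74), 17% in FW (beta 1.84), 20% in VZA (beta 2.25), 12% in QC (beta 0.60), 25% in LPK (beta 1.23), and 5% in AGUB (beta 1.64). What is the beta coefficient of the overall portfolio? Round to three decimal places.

β_P = Σ w_i β_i = 0.21×1.74 + 0.17×1.84 + 0.20×2.25 + 0.12×0.60 + 0.25×1.23 + 0.05×1.64 = 1.5897

1.590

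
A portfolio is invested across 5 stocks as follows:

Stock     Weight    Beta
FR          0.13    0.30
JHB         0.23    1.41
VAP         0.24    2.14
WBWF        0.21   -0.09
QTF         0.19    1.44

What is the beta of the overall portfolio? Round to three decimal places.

β_P = Σ w_i β_i = 0.13×0.30 + 0.23×1.41 + 0.24×2.14 + 0.21×-0.09 + 0.19×1.44 = 1.1316

1.132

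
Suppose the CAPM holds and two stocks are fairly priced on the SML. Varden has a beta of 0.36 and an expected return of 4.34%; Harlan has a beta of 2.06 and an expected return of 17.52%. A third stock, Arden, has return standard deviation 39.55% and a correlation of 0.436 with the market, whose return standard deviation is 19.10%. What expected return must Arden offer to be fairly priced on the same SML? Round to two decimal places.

MRP = (17.52% − 4.34%) / (2.06 − 0.36) = 7.7529%
R_f = 4.34% − 0.36 × 7.7529% = 1.5490%
β_Arden = ρ·σ_i/σ_m = 0.436 × 39.55 / 19.10 = 0.9028
E(R_Arden) = R_f + β × MRP = 1.5490% + 0.9028 × 7.7529% = 8.55%

8.55%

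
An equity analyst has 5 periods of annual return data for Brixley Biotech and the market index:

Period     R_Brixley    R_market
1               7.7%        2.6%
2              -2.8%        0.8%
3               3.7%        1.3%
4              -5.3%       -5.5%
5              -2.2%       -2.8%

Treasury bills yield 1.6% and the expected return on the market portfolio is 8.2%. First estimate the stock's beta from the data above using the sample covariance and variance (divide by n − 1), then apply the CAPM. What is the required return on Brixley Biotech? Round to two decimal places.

10.29%

Mean R_i = (7.7 − 2.8 + 3.7 − 5.3 − 2.2) / 5 = 0.2200%
Mean R_m = (2.6 + 0.8 + 1.3 − 5.5 − 2.8) / 5 = -0.7200%
Σ(R_i − R̄_i)(R_m − R̄_m) = 58.6920  ⇒  Cov = 58.6920 / 4 = 14.6730
Σ(R_m − R̄_m)² = 44.5880  ⇒  Var(R_m) = 44.5880 / 4 = 11.1470
β = Cov / Var(R_m) = 14.6730 / 11.1470 = 1.3163
MRP = 8.2% − 1.6% = 6.60%
E(R) = R_f + β × MRP = 1.6% + 1.3163 × 6.6% = 10.29%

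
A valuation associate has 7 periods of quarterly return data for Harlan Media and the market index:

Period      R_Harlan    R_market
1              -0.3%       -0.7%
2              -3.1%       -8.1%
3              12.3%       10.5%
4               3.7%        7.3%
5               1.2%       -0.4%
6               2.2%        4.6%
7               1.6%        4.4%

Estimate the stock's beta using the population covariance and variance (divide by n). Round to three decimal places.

Mean R_i = (-0.3 − 3.1 + 12.3 + 3.7 + 1.2 + 2.2 + 1.6) / 7 = 2.5143%
Mean R_m = (-0.7 − 8.1 + 10.5 + 7.3 − 0.4 + 4.6 + 4.4) / 7 = 2.5143%
Σ(R_i − R̄_i)(R_m − R̄_m) = 153.9086  ⇒  Cov = 153.9086 / 7 = 21.9869
Σ(R_m − R̄_m)² = 226.0686  ⇒  Var(R_m) = 226.0686 / 7 = 32.2955
β = Cov / Var(R_m) = 21.9869 / 32.2955 = 0.6808

0.681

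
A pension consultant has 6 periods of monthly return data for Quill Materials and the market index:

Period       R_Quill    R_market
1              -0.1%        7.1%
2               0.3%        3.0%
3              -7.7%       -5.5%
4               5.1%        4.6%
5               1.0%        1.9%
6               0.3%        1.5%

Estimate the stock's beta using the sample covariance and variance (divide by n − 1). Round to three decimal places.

0.783

Mean R_i = (-0.1 + 0.3 − 7.7 + 5.1 + 1.0 + 0.3) / 6 = -0.1833%
Mean R_m = (7.1 + 3.0 − 5.5 + 4.6 + 1.9 + 1.5) / 6 = 2.1000%
Σ(R_i − R̄_i)(R_m − R̄_m) = 70.6600  ⇒  Cov = 70.6600 / 5 = 14.1320
Σ(R_m − R̄_m)² = 90.2200  ⇒  Var(R_m) = 90.2200 / 5 = 18.0440
β = Cov / Var(R_m) = 14.1320 / 18.0440 = 0.7832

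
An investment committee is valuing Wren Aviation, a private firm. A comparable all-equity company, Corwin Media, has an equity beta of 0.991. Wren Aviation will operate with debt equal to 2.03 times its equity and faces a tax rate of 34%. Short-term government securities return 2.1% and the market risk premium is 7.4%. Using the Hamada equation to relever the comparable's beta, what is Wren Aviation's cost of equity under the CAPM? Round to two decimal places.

19.26%

β_L = β_U × [1 + (1 − t)(D/E)] = 0.991 × [1 + (1 − 0.34) × 2.03]
    = 0.991 × [1 + 0.66 × 2.03] = 0.991 × 2.3398 = 2.3187
E(R) = R_f + β_L × MRP = 2.1% + 2.3187 × 7.4% = 19.26%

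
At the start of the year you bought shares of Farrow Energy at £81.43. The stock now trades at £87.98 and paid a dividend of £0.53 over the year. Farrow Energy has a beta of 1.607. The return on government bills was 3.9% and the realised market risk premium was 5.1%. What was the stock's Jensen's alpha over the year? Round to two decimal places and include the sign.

Realised HPR = (P1 + D1 − P0) / P0 = (87.98 + 0.53 − 81.43) / 81.43 = 7.08 / 81.43 = 8.6946%
CAPM required = R_f + β·MRP = 3.9% + 1.607 × 5.1% = 12.0957%
α = realised − required = 8.6946% − 12.0957% = -3.40%

-3.40%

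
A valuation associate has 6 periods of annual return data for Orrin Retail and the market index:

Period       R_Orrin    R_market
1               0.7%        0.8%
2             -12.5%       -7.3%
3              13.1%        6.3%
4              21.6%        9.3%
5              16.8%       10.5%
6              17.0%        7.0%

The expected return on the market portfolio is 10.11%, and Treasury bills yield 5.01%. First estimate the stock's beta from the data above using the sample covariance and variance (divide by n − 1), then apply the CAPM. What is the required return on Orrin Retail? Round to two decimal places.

Mean R_i = (0.7 − 12.5 + 13.1 + 21.6 + 16.8 + 17.0) / 6 = 9.4500%
Mean R_m = (0.8 − 7.3 + 6.3 + 9.3 + 10.5 + 7.0) / 6 = 4.4333%
Σ(R_i − R̄_i)(R_m − R̄_m) = 419.2500  ⇒  Cov = 419.2500 / 5 = 83.8500
Σ(R_m − R̄_m)² = 221.4333  ⇒  Var(R_m) = 221.4333 / 5 = 44.2867
β = Cov / Var(R_m) = 83.8500 / 44.2867 = 1.8933
MRP = 10.11% − 5.01% = 5.10%
E(R) = R_f + β × MRP = 5.01% + 1.8933 × 5.10% = 14.67%

14.67%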